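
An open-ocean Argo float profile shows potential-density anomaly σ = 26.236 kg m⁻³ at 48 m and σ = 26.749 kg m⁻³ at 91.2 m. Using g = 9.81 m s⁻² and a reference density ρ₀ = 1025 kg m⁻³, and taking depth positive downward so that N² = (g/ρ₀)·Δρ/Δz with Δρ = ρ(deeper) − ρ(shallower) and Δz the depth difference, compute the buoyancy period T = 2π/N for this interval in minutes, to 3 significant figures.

Δρ = 1026.749 − 1026.236 = 0.513 kg m⁻³ over Δz = 91.2 − 48 = 43.2 m.
N² = (9.81/1025) × (0.513/43.2) = 1.1365 × 10⁻⁴ s⁻².
N = √(1.1365 × 10⁻⁴) = 0.010661 rad s⁻¹, so T = 2π/N = 589.36 s = 9.8227 min ≈ 9.82 min.

9.82 min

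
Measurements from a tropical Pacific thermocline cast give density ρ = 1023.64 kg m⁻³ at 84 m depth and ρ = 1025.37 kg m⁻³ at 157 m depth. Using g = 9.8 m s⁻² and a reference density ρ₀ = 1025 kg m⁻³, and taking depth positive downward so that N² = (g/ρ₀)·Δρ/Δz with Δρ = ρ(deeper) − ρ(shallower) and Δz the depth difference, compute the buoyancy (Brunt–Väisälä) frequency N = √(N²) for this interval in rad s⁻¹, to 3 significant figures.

0.0151 rad s⁻¹

Δρ = 1025.37 − 1023.64 = 1.73 kg m⁻³ over Δz = 157 − 84 = 73 m.
N² = (9.8/1025) × (1.73/73) = 2.2658 × 10⁻⁴ s⁻².
N = √(2.2658 × 10⁻⁴) = 0.015053 rad s⁻¹ ≈ 0.0151 rad s⁻¹.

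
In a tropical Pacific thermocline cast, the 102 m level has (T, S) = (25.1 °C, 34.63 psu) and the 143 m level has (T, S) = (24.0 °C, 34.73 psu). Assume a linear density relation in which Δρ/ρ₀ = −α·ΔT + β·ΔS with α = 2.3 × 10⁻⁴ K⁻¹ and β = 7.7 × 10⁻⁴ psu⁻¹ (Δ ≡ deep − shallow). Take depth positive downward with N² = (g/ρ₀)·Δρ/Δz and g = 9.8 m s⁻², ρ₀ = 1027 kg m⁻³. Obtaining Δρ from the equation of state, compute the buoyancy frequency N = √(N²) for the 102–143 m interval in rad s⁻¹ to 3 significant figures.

ΔT = -1.1 K, ΔS = +0.10 psu (deep − shallow).
Δρ/ρ₀ = −αΔT + βΔS = 2.53 × 10⁻⁴ + 7.70 × 10⁻⁵ = 3.30 × 10⁻⁴, so Δρ ≈ 0.3389 kg m⁻³.
N² = (g/ρ₀)·Δρ/Δz = g·(Δρ/ρ₀)/Δz = 9.8 × 3.30 × 10⁻⁴ / 41 = 7.8878 × 10⁻⁵ s⁻².
N = √(7.8878 × 10⁻⁵) = 8.8813 × 10⁻³ rad s⁻¹ ≈ 8.88 × 10⁻³ rad s⁻¹.

8.88 × 10⁻³ rad s⁻¹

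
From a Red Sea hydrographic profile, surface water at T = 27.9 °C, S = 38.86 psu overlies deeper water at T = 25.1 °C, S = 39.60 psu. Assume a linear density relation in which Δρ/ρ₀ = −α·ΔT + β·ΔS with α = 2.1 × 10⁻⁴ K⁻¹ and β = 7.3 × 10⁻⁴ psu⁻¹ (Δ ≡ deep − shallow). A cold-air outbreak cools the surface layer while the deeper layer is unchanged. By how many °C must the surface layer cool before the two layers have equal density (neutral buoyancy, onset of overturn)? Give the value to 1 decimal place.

Neutral buoyancy requires Δρ = 0, i.e. −α(T_deep − T_surf′) + β(S_deep − S_surf) = 0.
T_surf′ = T_deep − (β/α)·ΔS = 25.1 − (7.3 × 10⁻⁴/2.1 × 10⁻⁴)·(+0.74) = 22.528 °C.
Cooling required: 27.9 − (22.528) = 5.372 °C.

5.4 °C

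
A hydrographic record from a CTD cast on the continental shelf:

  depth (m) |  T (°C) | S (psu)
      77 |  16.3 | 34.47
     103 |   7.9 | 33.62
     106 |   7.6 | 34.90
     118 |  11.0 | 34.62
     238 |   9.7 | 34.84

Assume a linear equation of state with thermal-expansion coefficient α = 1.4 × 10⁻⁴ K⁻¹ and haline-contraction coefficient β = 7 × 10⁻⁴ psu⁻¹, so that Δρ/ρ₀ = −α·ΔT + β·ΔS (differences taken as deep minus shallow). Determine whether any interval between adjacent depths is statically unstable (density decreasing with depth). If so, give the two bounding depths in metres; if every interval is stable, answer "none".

106–118 m

Evaluate Δρ/ρ₀ = −αΔT + βΔS across each adjacent pair:
  77–103 m: −αΔT+βΔS = −(1.4 × 10⁻⁴)(-8.4)+(7 × 10⁻⁴)(-0.85) = 5.8 × 10⁻⁴ → stable
  103–106 m: −αΔT+βΔS = −(1.4 × 10⁻⁴)(-0.3)+(7 × 10⁻⁴)(+1.28) = 9.4 × 10⁻⁴ → stable
  106–118 m: −αΔT+βΔS = −(1.4 × 10⁻⁴)(+3.4)+(7 × 10⁻⁴)(-0.28) = -6.7 × 10⁻⁴ → UNSTABLE
  118–238 m: −αΔT+βΔS = −(1.4 × 10⁻⁴)(-1.3)+(7 × 10⁻⁴)(+0.22) = 3.4 × 10⁻⁴ → stable
The 106–118 m interval has Δρ < 0: lighter water underlies denser water.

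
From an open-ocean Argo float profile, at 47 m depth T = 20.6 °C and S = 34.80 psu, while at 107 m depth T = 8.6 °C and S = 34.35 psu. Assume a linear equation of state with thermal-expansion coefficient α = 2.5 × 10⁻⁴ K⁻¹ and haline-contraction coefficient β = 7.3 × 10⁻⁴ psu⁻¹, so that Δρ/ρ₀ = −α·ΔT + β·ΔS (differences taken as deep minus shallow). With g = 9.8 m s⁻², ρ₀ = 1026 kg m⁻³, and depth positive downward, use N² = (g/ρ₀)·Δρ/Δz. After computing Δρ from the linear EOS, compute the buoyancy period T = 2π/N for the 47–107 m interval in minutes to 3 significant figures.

ΔT = -12.0 K, ΔS = -0.45 psu (deep − shallow).
Δρ/ρ₀ = −αΔT + βΔS = 3.00 × 10⁻³ − 3.285 × 10⁻⁴ = 2.6715 × 10⁻³, so Δρ ≈ 2.741 kg m⁻³.
N² = (g/ρ₀)·Δρ/Δz = g·(Δρ/ρ₀)/Δz = 9.8 × 2.6715 × 10⁻³ / 60 = 4.3635 × 10⁻⁴ s⁻².
N = √(4.3635 × 10⁻⁴) = 0.020889 rad s⁻¹ → T = 2π/N = 300.79 s = 5.0132 min ≈ 5.01 min.

5.01 min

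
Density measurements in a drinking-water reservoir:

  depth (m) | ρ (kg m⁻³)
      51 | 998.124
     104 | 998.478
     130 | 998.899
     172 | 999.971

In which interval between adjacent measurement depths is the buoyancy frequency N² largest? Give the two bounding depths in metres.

130–172 m

Compute the density gradient over each adjacent pair:
  51–104 m: Δρ/Δz = 0.354/53 = 6.7 × 10⁻³ kg m⁻⁴
  104–130 m: Δρ/Δz = 0.421/26 = 0.016 kg m⁻⁴
  130–172 m: Δρ/Δz = 1.072/42 = 0.026 kg m⁻⁴
The largest gradient is in the 130–172 m interval — the pycnocline.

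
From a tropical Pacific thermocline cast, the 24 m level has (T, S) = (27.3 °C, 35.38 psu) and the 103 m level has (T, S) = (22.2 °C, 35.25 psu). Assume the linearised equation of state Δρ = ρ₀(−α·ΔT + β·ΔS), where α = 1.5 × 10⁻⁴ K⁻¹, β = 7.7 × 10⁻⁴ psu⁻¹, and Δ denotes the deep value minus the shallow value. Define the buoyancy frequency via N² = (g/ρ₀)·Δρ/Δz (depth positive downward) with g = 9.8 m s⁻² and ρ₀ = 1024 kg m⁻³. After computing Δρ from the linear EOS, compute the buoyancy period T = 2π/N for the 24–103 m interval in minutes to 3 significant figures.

11.5 min

ΔT = -5.1 K, ΔS = -0.13 psu (deep − shallow).
Δρ/ρ₀ = −αΔT + βΔS = 7.65 × 10⁻⁴ − 1.001 × 10⁻⁴ = 6.649 × 10⁻⁴, so Δρ ≈ 0.6809 kg m⁻³.
N² = (g/ρ₀)·Δρ/Δz = g·(Δρ/ρ₀)/Δz = 9.8 × 6.649 × 10⁻⁴ / 79 = 8.2481 × 10⁻⁵ s⁻².
N = √(8.2481 × 10⁻⁵) = 9.0819 × 10⁻³ rad s⁻¹ → T = 2π/N = 691.84 s = 11.531 min ≈ 11.5 min.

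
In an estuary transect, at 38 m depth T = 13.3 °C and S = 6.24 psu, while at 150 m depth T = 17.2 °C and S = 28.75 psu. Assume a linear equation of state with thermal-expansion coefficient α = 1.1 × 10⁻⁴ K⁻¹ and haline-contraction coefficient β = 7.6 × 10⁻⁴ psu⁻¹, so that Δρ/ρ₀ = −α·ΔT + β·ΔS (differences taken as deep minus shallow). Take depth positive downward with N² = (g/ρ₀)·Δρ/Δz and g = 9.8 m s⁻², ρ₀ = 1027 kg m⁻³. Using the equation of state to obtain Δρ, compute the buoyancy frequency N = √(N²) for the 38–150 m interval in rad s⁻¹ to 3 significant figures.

ΔT = +3.9 K, ΔS = +22.51 psu (deep − shallow).
Δρ/ρ₀ = −αΔT + βΔS = -4.29 × 10⁻⁴ + 0.0171076 = 0.0166786, so Δρ ≈ 17.13 kg m⁻³.
N² = (g/ρ₀)·Δρ/Δz = g·(Δρ/ρ₀)/Δz = 9.8 × 0.0166786 / 112 = 1.4594 × 10⁻³ s⁻².
N = √(1.4594 × 10⁻³) = 0.038202 rad s⁻¹ ≈ 0.0382 rad s⁻¹.

0.0382 rad s⁻¹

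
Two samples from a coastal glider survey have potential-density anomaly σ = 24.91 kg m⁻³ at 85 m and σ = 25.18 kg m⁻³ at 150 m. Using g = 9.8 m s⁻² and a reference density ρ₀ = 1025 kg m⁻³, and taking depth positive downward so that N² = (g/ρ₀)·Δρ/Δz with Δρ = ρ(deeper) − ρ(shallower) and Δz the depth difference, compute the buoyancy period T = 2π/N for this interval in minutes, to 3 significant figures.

Δρ = 1025.18 − 1024.91 = 0.27 kg m⁻³ over Δz = 150 − 85 = 65 m.
N² = (9.8/1025) × (0.27/65) = 3.9715 × 10⁻⁵ s⁻².
N = √(3.9715 × 10⁻⁵) = 6.3020 × 10⁻³ rad s⁻¹, so T = 2π/N = 997.01 s = 16.617 min ≈ 16.6 min.

16.6 min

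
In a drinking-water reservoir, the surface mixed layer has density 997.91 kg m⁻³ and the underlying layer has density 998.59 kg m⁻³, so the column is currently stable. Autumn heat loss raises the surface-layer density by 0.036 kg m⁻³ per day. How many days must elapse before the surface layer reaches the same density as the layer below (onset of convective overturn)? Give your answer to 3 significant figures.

18.9 days

Density deficit of the surface layer: 998.59 − 997.91 = 0.68 kg m⁻³.
Required change = 0.68 / 0.036 = 18.9 days.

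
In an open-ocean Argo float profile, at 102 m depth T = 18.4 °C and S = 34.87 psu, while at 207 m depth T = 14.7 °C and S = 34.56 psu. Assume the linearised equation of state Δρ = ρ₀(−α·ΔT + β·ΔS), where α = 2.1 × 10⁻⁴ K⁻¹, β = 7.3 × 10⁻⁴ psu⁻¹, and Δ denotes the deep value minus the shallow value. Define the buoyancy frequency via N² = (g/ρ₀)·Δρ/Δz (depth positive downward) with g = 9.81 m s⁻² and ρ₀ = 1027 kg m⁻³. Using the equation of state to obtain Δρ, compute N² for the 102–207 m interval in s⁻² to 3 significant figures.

ΔT = -3.7 K, ΔS = -0.31 psu (deep − shallow).
Δρ/ρ₀ = −αΔT + βΔS = 7.77 × 10⁻⁴ − 2.263 × 10⁻⁴ = 5.507 × 10⁻⁴, so Δρ ≈ 0.5656 kg m⁻³.
N² = (g/ρ₀)·Δρ/Δz = g·(Δρ/ρ₀)/Δz = 9.81 × 5.507 × 10⁻⁴ / 105 = 5.1451 × 10⁻⁵ s⁻² ≈ 5.15 × 10⁻⁵ s⁻².

5.15 × 10⁻⁵ s⁻²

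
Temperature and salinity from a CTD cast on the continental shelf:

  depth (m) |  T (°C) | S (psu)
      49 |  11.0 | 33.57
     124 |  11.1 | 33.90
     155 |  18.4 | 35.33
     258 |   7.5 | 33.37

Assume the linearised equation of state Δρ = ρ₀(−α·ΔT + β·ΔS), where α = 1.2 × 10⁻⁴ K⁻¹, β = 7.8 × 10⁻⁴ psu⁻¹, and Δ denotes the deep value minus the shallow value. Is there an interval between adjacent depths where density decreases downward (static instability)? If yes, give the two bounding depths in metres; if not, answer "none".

Evaluate Δρ/ρ₀ = −αΔT + βΔS across each adjacent pair:
  49–124 m: −αΔT+βΔS = −(1.2 × 10⁻⁴)(+0.1)+(7.8 × 10⁻⁴)(+0.33) = 2.5 × 10⁻⁴ → stable
  124–155 m: −αΔT+βΔS = −(1.2 × 10⁻⁴)(+7.3)+(7.8 × 10⁻⁴)(+1.43) = 2.4 × 10⁻⁴ → stable
  155–258 m: −αΔT+βΔS = −(1.2 × 10⁻⁴)(-10.9)+(7.8 × 10⁻⁴)(-1.96) = -2.2 × 10⁻⁴ → UNSTABLE
The 155–258 m interval has Δρ < 0: lighter water underlies denser water.

155–258 m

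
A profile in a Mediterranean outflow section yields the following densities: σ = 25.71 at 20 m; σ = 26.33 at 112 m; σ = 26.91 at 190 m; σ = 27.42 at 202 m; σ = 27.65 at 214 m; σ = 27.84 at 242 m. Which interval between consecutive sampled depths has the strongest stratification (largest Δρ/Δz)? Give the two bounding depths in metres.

190–202 m

Compute the density gradient over each adjacent pair:
  20–112 m: Δρ/Δz = 0.62/92 = 6.7 × 10⁻³ kg m⁻⁴
  112–190 m: Δρ/Δz = 0.58/78 = 7.4 × 10⁻³ kg m⁻⁴
  190–202 m: Δρ/Δz = 0.51/12 = 0.043 kg m⁻⁴
  202–214 m: Δρ/Δz = 0.23/12 = 0.019 kg m⁻⁴
  214–242 m: Δρ/Δz = 0.19/28 = 6.8 × 10⁻³ kg m⁻⁴
The largest gradient is in the 190–202 m interval — the pycnocline.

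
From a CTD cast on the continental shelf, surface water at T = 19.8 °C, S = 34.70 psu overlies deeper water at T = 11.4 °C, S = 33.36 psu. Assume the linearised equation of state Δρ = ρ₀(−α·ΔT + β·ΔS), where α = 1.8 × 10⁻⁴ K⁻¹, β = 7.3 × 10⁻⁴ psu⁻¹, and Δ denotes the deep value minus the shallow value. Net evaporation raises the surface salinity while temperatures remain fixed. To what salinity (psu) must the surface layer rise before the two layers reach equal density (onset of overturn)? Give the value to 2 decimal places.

35.43 psu

Neutral buoyancy requires −α(T_deep − T_surf) + β(S_deep − S_surf′) = 0.
S_surf′ = S_deep − (α/β)·ΔT = 33.36 − (1.8 × 10⁻⁴/7.3 × 10⁻⁴)·(-8.4) = 35.4312 psu.
Increase required: 35.4312 − 34.70 = 0.7312 psu.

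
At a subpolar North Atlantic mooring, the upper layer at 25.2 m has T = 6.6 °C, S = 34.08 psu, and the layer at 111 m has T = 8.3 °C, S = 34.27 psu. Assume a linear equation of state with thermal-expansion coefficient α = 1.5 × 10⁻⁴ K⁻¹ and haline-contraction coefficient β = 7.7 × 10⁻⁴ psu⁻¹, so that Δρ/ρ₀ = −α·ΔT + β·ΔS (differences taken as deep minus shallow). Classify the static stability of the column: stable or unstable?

unstable

ΔT = 8.3 − 6.6 = +1.7 K and ΔS = 34.27 − 34.08 = +0.19 psu (deep − shallow).
−αΔT = -2.55 × 10⁻⁴; βΔS = 1.463 × 10⁻⁴; sum Δρ/ρ₀ = -1.087 × 10⁻⁴.
Δρ/ρ₀ < 0, so Δρ < 0: deeper water is lighter → statically unstable; the column would overturn.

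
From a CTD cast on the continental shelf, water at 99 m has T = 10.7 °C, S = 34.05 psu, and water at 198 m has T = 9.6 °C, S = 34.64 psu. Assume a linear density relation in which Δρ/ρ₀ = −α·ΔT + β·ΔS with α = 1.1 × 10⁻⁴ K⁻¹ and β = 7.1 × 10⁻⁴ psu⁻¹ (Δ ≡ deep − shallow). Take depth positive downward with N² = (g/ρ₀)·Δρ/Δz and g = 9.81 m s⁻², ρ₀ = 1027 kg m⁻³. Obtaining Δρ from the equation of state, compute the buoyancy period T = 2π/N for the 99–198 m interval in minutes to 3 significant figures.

14.3 min

ΔT = -1.1 K, ΔS = +0.59 psu (deep − shallow).
Δρ/ρ₀ = −αΔT + βΔS = 1.21 × 10⁻⁴ + 4.189 × 10⁻⁴ = 5.399 × 10⁻⁴, so Δρ ≈ 0.5545 kg m⁻³.
N² = (g/ρ₀)·Δρ/Δz = g·(Δρ/ρ₀)/Δz = 9.81 × 5.399 × 10⁻⁴ / 99 = 5.3499 × 10⁻⁵ s⁻².
N = √(5.3499 × 10⁻⁵) = 7.3143 × 10⁻³ rad s⁻¹ → T = 2π/N = 859.03 s = 14.317 min ≈ 14.3 min.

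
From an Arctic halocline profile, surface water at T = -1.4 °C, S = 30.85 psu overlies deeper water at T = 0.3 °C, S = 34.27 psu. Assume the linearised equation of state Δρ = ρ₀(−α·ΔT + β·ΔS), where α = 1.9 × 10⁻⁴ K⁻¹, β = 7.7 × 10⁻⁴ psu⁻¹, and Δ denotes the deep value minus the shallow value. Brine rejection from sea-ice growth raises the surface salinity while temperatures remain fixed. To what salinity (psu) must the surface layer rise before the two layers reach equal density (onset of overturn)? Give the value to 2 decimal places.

33.85 psu

Neutral buoyancy requires −α(T_deep − T_surf) + β(S_deep − S_surf′) = 0.
S_surf′ = S_deep − (α/β)·ΔT = 34.27 − (1.9 × 10⁻⁴/7.7 × 10⁻⁴)·(+1.7) = 33.8505 psu.
Increase required: 33.8505 − 30.85 = 3.0005 psu.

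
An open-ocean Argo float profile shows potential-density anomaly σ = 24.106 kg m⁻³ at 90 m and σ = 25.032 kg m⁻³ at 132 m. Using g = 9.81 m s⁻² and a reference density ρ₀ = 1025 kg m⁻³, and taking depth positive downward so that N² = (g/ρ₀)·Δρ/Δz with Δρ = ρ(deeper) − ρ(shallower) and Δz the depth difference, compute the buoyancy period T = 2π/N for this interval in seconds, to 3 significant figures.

433 s

Δρ = 1025.032 − 1024.106 = 0.926 kg m⁻³ over Δz = 132 − 90 = 42 m.
N² = (9.81/1025) × (0.926/42) = 2.1101 × 10⁻⁴ s⁻².
N = √(2.1101 × 10⁻⁴) = 0.014526 rad s⁻¹, so T = 2π/N = 432.55 s ≈ 433 s.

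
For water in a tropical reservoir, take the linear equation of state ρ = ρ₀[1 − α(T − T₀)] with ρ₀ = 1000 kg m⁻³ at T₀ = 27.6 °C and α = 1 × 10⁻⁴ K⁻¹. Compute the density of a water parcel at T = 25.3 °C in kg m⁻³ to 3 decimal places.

1000.230 kg m⁻³

T − T₀ = -2.3 K.
Bracket = 1 − α·(-2.3) = 1 + (2.30 × 10⁻⁴) = 1.0002300.
ρ = 1000 × 1.0002300 = 1000.230 kg m⁻³.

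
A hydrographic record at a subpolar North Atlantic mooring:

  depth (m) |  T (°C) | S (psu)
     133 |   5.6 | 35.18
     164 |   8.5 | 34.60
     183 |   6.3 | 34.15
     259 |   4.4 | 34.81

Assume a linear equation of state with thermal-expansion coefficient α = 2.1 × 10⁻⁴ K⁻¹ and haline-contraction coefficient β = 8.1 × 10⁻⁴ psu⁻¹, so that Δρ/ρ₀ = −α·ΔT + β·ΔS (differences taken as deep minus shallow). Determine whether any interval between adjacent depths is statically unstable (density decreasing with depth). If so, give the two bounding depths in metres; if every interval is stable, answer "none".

133–164 m

Evaluate Δρ/ρ₀ = −αΔT + βΔS across each adjacent pair:
  133–164 m: −αΔT+βΔS = −(2.1 × 10⁻⁴)(+2.9)+(8.1 × 10⁻⁴)(-0.58) = -1.1 × 10⁻³ → UNSTABLE
  164–183 m: −αΔT+βΔS = −(2.1 × 10⁻⁴)(-2.2)+(8.1 × 10⁻⁴)(-0.45) = 9.8 × 10⁻⁵ → stable
  183–259 m: −αΔT+βΔS = −(2.1 × 10⁻⁴)(-1.9)+(8.1 × 10⁻⁴)(+0.66) = 9.3 × 10⁻⁴ → stable
The 133–164 m interval has Δρ < 0: lighter water underlies denser water.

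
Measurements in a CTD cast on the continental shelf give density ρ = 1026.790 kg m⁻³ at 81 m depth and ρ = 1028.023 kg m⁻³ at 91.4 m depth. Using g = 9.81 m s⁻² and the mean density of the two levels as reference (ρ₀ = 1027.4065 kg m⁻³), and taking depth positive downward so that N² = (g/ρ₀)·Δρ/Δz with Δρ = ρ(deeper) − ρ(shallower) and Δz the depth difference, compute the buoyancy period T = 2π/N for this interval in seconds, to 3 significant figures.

187 s

Δρ = 1028.023 − 1026.790 = 1.233 kg m⁻³ over Δz = 91.4 − 81 = 10.4 m.
N² = (9.81/1027.4065) × (1.233/10.4) = 1.1320 × 10⁻³ s⁻².
N = √(1.1320 × 10⁻³) = 0.033645 rad s⁻¹, so T = 2π/N = 186.75 s ≈ 187 s.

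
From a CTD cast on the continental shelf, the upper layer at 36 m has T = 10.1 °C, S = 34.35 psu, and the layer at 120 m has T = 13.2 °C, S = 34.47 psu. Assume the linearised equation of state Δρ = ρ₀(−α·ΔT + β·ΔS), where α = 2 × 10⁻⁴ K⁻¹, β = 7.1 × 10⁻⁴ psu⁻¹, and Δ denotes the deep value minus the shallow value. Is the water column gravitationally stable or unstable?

ΔT = 13.2 − 10.1 = +3.1 K and ΔS = 34.47 − 34.35 = +0.12 psu (deep − shallow).
−αΔT = -6.20 × 10⁻⁴; βΔS = 8.52 × 10⁻⁵; sum Δρ/ρ₀ = -5.348 × 10⁻⁴.
Δρ/ρ₀ < 0, so Δρ < 0: deeper water is lighter → statically unstable; the column would overturn.

unstable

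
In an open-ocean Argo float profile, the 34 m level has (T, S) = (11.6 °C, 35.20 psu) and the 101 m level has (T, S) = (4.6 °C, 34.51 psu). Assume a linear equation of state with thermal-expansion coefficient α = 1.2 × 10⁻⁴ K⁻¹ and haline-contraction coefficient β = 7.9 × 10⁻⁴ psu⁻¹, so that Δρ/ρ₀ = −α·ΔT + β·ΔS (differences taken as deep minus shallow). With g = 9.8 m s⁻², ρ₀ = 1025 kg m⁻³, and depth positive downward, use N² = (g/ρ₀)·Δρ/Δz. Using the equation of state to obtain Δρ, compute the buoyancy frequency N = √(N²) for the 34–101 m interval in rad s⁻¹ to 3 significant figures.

6.57 × 10⁻³ rad s⁻¹

ΔT = -7.0 K, ΔS = -0.69 psu (deep − shallow).
Δρ/ρ₀ = −αΔT + βΔS = 8.40 × 10⁻⁴ − 5.451 × 10⁻⁴ = 2.949 × 10⁻⁴, so Δρ ≈ 0.3023 kg m⁻³.
N² = (g/ρ₀)·Δρ/Δz = g·(Δρ/ρ₀)/Δz = 9.8 × 2.949 × 10⁻⁴ / 67 = 4.3135 × 10⁻⁵ s⁻².
N = √(4.3135 × 10⁻⁵) = 6.5677 × 10⁻³ rad s⁻¹ ≈ 6.57 × 10⁻³ rad s⁻¹.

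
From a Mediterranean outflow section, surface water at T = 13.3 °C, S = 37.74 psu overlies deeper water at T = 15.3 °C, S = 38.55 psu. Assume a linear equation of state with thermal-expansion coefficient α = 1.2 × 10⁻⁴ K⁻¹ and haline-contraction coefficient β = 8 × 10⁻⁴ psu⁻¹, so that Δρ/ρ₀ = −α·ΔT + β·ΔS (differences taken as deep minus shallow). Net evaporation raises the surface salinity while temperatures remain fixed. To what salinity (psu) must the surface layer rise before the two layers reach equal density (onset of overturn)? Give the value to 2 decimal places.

38.25 psu

Neutral buoyancy requires −α(T_deep − T_surf) + β(S_deep − S_surf′) = 0.
S_surf′ = S_deep − (α/β)·ΔT = 38.55 − (1.2 × 10⁻⁴/8 × 10⁻⁴)·(+2.0) = 38.2500 psu.
Increase required: 38.2500 − 37.74 = 0.5100 psu.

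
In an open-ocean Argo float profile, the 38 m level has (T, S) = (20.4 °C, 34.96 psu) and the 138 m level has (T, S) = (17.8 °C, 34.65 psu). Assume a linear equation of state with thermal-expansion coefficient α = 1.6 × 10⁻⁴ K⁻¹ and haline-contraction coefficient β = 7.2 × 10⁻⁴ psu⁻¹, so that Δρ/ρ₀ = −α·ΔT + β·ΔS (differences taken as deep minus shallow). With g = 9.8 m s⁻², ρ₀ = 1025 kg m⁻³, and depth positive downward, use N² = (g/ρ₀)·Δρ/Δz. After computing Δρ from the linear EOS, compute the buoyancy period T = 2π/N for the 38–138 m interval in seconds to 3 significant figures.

1.45 × 10³ s

ΔT = -2.6 K, ΔS = -0.31 psu (deep − shallow).
Δρ/ρ₀ = −αΔT + βΔS = 4.16 × 10⁻⁴ − 2.232 × 10⁻⁴ = 1.928 × 10⁻⁴, so Δρ ≈ 0.1976 kg m⁻³.
N² = (g/ρ₀)·Δρ/Δz = g·(Δρ/ρ₀)/Δz = 9.8 × 1.928 × 10⁻⁴ / 100 = 1.8894 × 10⁻⁵ s⁻².
N = √(1.8894 × 10⁻⁵) = 4.3467 × 10⁻³ rad s⁻¹ → T = 2π/N = 1.4455 × 10³ s ≈ 1.45 × 10³ s.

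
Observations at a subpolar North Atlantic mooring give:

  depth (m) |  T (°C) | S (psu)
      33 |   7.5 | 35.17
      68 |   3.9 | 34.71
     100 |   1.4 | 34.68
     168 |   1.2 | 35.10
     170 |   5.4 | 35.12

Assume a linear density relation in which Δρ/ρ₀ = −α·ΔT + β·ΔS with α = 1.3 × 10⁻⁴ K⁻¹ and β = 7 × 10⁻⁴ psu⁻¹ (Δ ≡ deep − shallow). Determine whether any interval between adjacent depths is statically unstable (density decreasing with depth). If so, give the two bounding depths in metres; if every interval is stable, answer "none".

168–170 m

Evaluate Δρ/ρ₀ = −αΔT + βΔS across each adjacent pair:
  33–68 m: −αΔT+βΔS = −(1.3 × 10⁻⁴)(-3.6)+(7 × 10⁻⁴)(-0.46) = 1.5 × 10⁻⁴ → stable
  68–100 m: −αΔT+βΔS = −(1.3 × 10⁻⁴)(-2.5)+(7 × 10⁻⁴)(-0.03) = 3.0 × 10⁻⁴ → stable
  100–168 m: −αΔT+βΔS = −(1.3 × 10⁻⁴)(-0.2)+(7 × 10⁻⁴)(+0.42) = 3.2 × 10⁻⁴ → stable
  168–170 m: −αΔT+βΔS = −(1.3 × 10⁻⁴)(+4.2)+(7 × 10⁻⁴)(+0.02) = -5.3 × 10⁻⁴ → UNSTABLE
The 168–170 m interval has Δρ < 0: lighter water underlies denser water.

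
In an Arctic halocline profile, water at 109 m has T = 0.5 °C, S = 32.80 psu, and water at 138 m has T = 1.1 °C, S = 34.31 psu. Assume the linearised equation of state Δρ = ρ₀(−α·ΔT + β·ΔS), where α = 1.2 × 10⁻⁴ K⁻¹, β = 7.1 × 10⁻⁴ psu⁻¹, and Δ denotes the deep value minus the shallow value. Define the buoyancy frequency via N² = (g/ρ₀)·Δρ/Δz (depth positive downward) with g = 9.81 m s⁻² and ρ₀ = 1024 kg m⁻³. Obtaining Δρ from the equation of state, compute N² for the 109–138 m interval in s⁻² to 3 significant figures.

ΔT = +0.6 K, ΔS = +1.51 psu (deep − shallow).
Δρ/ρ₀ = −αΔT + βΔS = -7.20 × 10⁻⁵ + 1.0721 × 10⁻³ = 1.0001 × 10⁻³, so Δρ ≈ 1.024 kg m⁻³.
N² = (g/ρ₀)·Δρ/Δz = g·(Δρ/ρ₀)/Δz = 9.81 × 1.0001 × 10⁻³ / 29 = 3.3831 × 10⁻⁴ s⁻² ≈ 3.38 × 10⁻⁴ s⁻².

3.38 × 10⁻⁴ s⁻²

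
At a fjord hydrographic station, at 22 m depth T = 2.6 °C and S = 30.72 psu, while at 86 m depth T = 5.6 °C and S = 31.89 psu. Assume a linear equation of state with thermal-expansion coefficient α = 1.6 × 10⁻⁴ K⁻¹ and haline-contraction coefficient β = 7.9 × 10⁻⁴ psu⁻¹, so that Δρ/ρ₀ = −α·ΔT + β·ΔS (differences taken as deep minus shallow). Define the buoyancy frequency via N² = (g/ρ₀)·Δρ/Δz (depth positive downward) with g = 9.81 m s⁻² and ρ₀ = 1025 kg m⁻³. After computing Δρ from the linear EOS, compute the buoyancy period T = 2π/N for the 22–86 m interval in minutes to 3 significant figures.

12.7 min

ΔT = +3.0 K, ΔS = +1.17 psu (deep − shallow).
Δρ/ρ₀ = −αΔT + βΔS = -4.80 × 10⁻⁴ + 9.243 × 10⁻⁴ = 4.443 × 10⁻⁴, so Δρ ≈ 0.4554 kg m⁻³.
N² = (g/ρ₀)·Δρ/Δz = g·(Δρ/ρ₀)/Δz = 9.81 × 4.443 × 10⁻⁴ / 64 = 6.8103 × 10⁻⁵ s⁻².
N = √(6.8103 × 10⁻⁵) = 8.2525 × 10⁻³ rad s⁻¹ → T = 2π/N = 761.37 s = 12.690 min ≈ 12.7 min.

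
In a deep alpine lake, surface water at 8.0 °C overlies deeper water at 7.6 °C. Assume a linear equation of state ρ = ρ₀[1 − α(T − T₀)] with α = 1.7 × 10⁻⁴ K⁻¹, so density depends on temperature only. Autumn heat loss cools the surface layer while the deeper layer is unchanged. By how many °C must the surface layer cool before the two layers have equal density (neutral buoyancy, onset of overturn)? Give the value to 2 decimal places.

With temperature the only control, equal density requires T_surf′ = T_deep.
T_surf′ = 7.6 °C.
Cooling required: 8.0 − 7.6 = 0.40 °C.

0.40 °C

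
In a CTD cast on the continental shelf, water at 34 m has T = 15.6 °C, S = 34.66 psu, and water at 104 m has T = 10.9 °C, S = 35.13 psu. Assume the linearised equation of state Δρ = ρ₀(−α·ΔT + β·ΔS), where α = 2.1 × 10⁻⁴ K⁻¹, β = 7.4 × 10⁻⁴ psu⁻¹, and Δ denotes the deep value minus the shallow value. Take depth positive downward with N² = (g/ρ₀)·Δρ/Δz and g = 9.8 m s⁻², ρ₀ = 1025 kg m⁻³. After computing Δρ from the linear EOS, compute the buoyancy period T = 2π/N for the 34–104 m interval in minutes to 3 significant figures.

ΔT = -4.7 K, ΔS = +0.47 psu (deep − shallow).
Δρ/ρ₀ = −αΔT + βΔS = 9.87 × 10⁻⁴ + 3.478 × 10⁻⁴ = 1.3348 × 10⁻³, so Δρ ≈ 1.368 kg m⁻³.
N² = (g/ρ₀)·Δρ/Δz = g·(Δρ/ρ₀)/Δz = 9.8 × 1.3348 × 10⁻³ / 70 = 1.8687 × 10⁻⁴ s⁻².
N = √(1.8687 × 10⁻⁴) = 0.013670 rad s⁻¹ → T = 2π/N = 459.63 s = 7.6605 min ≈ 7.66 min.

7.66 min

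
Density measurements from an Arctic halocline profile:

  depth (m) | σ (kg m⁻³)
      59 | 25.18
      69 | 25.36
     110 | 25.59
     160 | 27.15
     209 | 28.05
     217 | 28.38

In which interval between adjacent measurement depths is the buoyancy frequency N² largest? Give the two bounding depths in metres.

Compute the density gradient over each adjacent pair:
  59–69 m: Δρ/Δz = 0.18/10 = 0.018 kg m⁻⁴
  69–110 m: Δρ/Δz = 0.23/41 = 5.6 × 10⁻³ kg m⁻⁴
  110–160 m: Δρ/Δz = 1.56/50 = 0.031 kg m⁻⁴
  160–209 m: Δρ/Δz = 0.90/49 = 0.018 kg m⁻⁴
  209–217 m: Δρ/Δz = 0.33/8 = 0.041 kg m⁻⁴
The largest gradient is in the 209–217 m interval — the pycnocline.

209–217 m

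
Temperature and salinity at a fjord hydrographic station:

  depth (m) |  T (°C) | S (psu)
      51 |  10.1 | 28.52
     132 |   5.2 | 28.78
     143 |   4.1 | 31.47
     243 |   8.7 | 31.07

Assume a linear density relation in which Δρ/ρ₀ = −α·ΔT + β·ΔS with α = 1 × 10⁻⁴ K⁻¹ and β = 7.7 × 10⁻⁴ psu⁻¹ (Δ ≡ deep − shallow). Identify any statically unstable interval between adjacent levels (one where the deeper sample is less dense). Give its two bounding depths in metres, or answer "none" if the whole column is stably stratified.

143–243 m

Evaluate Δρ/ρ₀ = −αΔT + βΔS across each adjacent pair:
  51–132 m: −αΔT+βΔS = −(1 × 10⁻⁴)(-4.9)+(7.7 × 10⁻⁴)(+0.26) = 6.9 × 10⁻⁴ → stable
  132–143 m: −αΔT+βΔS = −(1 × 10⁻⁴)(-1.1)+(7.7 × 10⁻⁴)(+2.69) = 2.2 × 10⁻³ → stable
  143–243 m: −αΔT+βΔS = −(1 × 10⁻⁴)(+4.6)+(7.7 × 10⁻⁴)(-0.40) = -7.7 × 10⁻⁴ → UNSTABLE
The 143–243 m interval has Δρ < 0: lighter water underlies denser water.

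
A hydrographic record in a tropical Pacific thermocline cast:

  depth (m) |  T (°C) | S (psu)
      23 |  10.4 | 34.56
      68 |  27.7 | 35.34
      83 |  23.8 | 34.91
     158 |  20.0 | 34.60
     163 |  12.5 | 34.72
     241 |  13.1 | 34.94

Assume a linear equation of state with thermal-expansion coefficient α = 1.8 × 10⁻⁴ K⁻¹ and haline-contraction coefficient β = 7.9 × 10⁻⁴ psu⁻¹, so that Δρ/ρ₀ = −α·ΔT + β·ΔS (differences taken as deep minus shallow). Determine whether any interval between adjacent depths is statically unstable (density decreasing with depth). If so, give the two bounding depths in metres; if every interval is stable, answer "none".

23–68 m

Evaluate Δρ/ρ₀ = −αΔT + βΔS across each adjacent pair:
  23–68 m: −αΔT+βΔS = −(1.8 × 10⁻⁴)(+17.3)+(7.9 × 10⁻⁴)(+0.78) = -2.5 × 10⁻³ → UNSTABLE
  68–83 m: −αΔT+βΔS = −(1.8 × 10⁻⁴)(-3.9)+(7.9 × 10⁻⁴)(-0.43) = 3.6 × 10⁻⁴ → stable
  83–158 m: −αΔT+βΔS = −(1.8 × 10⁻⁴)(-3.8)+(7.9 × 10⁻⁴)(-0.31) = 4.4 × 10⁻⁴ → stable
  158–163 m: −αΔT+βΔS = −(1.8 × 10⁻⁴)(-7.5)+(7.9 × 10⁻⁴)(+0.12) = 1.4 × 10⁻³ → stable
  163–241 m: −αΔT+βΔS = −(1.8 × 10⁻⁴)(+0.6)+(7.9 × 10⁻⁴)(+0.22) = 6.6 × 10⁻⁵ → stable
The 23–68 m interval has Δρ < 0: lighter water underlies denser water.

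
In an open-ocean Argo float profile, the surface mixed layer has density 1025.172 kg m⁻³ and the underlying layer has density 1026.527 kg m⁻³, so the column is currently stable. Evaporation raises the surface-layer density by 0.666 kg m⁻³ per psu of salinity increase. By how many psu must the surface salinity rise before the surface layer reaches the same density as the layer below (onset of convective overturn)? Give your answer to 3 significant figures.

Density deficit of the surface layer: 1026.527 − 1025.172 = 1.355 kg m⁻³.
Required change = 1.355 / 0.666 = 2.03 psu.

2.03 psu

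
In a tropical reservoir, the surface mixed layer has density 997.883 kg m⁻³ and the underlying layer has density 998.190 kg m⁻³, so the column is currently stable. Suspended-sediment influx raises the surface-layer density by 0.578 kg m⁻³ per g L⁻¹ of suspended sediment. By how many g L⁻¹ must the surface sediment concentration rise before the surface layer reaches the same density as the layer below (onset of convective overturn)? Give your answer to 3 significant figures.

Density deficit of the surface layer: 998.190 − 997.883 = 0.307 kg m⁻³.
Required change = 0.307 / 0.578 = 0.531 g L⁻¹.

0.531 g L⁻¹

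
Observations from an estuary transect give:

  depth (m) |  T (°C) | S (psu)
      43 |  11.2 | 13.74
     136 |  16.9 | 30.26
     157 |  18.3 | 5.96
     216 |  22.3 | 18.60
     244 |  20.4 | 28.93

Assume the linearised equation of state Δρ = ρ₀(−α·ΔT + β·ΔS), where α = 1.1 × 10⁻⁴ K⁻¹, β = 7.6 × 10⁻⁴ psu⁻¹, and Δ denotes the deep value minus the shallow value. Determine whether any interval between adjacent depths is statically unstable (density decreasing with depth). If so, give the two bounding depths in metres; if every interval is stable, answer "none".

Evaluate Δρ/ρ₀ = −αΔT + βΔS across each adjacent pair:
  43–136 m: −αΔT+βΔS = −(1.1 × 10⁻⁴)(+5.7)+(7.6 × 10⁻⁴)(+16.52) = 0.012 → stable
  136–157 m: −αΔT+βΔS = −(1.1 × 10⁻⁴)(+1.4)+(7.6 × 10⁻⁴)(-24.30) = -0.019 → UNSTABLE
  157–216 m: −αΔT+βΔS = −(1.1 × 10⁻⁴)(+4.0)+(7.6 × 10⁻⁴)(+12.64) = 9.2 × 10⁻³ → stable
  216–244 m: −αΔT+βΔS = −(1.1 × 10⁻⁴)(-1.9)+(7.6 × 10⁻⁴)(+10.33) = 8.1 × 10⁻³ → stable
The 136–157 m interval has Δρ < 0: lighter water underlies denser water.

136–157 m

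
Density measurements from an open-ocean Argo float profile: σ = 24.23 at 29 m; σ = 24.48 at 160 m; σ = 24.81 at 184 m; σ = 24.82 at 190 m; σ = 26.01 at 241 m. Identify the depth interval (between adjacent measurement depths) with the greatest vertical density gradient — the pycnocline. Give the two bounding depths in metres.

Compute the density gradient over each adjacent pair:
  29–160 m: Δρ/Δz = 0.25/131 = 1.9 × 10⁻³ kg m⁻⁴
  160–184 m: Δρ/Δz = 0.33/24 = 0.014 kg m⁻⁴
  184–190 m: Δρ/Δz = 0.01/6 = 1.7 × 10⁻³ kg m⁻⁴
  190–241 m: Δρ/Δz = 1.19/51 = 0.023 kg m⁻⁴
The largest gradient is in the 190–241 m interval — the pycnocline.

190–241 m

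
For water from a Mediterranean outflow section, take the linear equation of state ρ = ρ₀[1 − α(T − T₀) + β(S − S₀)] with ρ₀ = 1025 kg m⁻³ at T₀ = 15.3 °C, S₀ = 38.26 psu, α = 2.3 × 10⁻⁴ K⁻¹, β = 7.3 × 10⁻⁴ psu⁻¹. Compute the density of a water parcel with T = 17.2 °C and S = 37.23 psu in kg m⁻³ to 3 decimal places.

1023.781 kg m⁻³

T − T₀ = +1.9 K, S − S₀ = -1.03 psu.
Bracket = 1 − α·(+1.9) + β·(-1.03) = 1 + (-1.1889 × 10⁻³) = 0.9988111.
ρ = 1025 × 0.9988111 = 1023.781 kg m⁻³.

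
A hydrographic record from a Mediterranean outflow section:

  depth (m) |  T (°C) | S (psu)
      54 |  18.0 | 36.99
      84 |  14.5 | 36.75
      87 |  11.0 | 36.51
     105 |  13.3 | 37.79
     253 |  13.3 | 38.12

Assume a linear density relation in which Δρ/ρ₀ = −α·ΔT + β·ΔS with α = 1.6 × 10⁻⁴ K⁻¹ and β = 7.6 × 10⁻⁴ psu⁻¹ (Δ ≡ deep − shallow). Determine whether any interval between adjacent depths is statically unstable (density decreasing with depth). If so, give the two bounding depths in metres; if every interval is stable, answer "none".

none

Evaluate Δρ/ρ₀ = −αΔT + βΔS across each adjacent pair:
  54–84 m: −αΔT+βΔS = −(1.6 × 10⁻⁴)(-3.5)+(7.6 × 10⁻⁴)(-0.24) = 3.8 × 10⁻⁴ → stable
  84–87 m: −αΔT+βΔS = −(1.6 × 10⁻⁴)(-3.5)+(7.6 × 10⁻⁴)(-0.24) = 3.8 × 10⁻⁴ → stable
  87–105 m: −αΔT+βΔS = −(1.6 × 10⁻⁴)(+2.3)+(7.6 × 10⁻⁴)(+1.28) = 6.0 × 10⁻⁴ → stable
  105–253 m: −αΔT+βΔS = −(1.6 × 10⁻⁴)(+0.0)+(7.6 × 10⁻⁴)(+0.33) = 2.5 × 10⁻⁴ → stable
Every interval has Δρ > 0: the column is stably stratified throughout.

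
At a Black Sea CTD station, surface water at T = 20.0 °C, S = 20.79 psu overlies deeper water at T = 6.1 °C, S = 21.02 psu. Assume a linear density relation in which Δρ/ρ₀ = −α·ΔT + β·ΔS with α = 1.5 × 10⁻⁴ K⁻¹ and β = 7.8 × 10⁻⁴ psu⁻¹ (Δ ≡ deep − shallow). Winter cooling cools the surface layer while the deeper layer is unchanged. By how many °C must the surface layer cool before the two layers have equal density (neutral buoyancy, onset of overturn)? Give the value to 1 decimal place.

Neutral buoyancy requires Δρ = 0, i.e. −α(T_deep − T_surf′) + β(S_deep − S_surf) = 0.
T_surf′ = T_deep − (β/α)·ΔS = 6.1 − (7.8 × 10⁻⁴/1.5 × 10⁻⁴)·(+0.23) = 4.904 °C.
Cooling required: 20.0 − (4.904) = 15.096 °C.

15.1 °C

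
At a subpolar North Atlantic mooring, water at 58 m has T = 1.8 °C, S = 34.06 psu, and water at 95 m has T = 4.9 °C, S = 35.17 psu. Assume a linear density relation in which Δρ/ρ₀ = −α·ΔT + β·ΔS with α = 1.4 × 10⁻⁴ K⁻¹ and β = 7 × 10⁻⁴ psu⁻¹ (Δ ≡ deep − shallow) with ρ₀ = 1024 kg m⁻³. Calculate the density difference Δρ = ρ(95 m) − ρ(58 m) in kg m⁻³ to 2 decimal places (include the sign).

ΔT = +3.1 K, ΔS = +1.11 psu (deep − shallow).
Δρ/ρ₀ = −(1.4 × 10⁻⁴)(+3.1) + (7 × 10⁻⁴)(+1.11) = 3.43 × 10⁻⁴.
Δρ = 1024 × (3.43 × 10⁻⁴) = +0.35 kg m⁻³.
Positive Δρ: denser below, stable.

+0.35 kg m⁻³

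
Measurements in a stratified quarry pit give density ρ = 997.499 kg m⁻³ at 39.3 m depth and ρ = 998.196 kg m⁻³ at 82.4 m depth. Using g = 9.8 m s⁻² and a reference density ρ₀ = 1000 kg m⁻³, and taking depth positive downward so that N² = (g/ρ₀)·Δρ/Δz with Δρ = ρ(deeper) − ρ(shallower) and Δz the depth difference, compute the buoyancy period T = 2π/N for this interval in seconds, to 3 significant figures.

Δρ = 998.196 − 997.499 = 0.697 kg m⁻³ over Δz = 82.4 − 39.3 = 43.1 m.
N² = (9.8/1000) × (0.697/43.1) = 1.5848 × 10⁻⁴ s⁻².
N = √(1.5848 × 10⁻⁴) = 0.012589 rad s⁻¹, so T = 2π/N = 499.10 s ≈ 499 s.

499 s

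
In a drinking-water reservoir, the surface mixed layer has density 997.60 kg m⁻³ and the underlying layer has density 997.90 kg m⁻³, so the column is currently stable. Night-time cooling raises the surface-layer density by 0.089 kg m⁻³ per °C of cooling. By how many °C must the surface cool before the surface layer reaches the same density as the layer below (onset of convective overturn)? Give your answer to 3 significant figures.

3.37 °C

Density deficit of the surface layer: 997.90 − 997.60 = 0.3 kg m⁻³.
Required change = 0.3 / 0.089 = 3.37 °C.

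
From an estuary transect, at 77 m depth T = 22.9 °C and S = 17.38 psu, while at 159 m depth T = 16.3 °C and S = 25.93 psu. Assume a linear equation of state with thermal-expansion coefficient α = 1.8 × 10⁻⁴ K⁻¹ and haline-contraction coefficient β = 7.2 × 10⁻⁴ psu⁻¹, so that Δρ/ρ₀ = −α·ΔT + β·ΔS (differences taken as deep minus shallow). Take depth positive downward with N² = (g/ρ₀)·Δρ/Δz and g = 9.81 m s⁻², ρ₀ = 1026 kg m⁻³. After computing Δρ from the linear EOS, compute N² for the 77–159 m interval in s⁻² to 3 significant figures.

ΔT = -6.6 K, ΔS = +8.55 psu (deep − shallow).
Δρ/ρ₀ = −αΔT + βΔS = 1.188 × 10⁻³ + 6.156 × 10⁻³ = 7.344 × 10⁻³, so Δρ ≈ 7.535 kg m⁻³.
N² = (g/ρ₀)·Δρ/Δz = g·(Δρ/ρ₀)/Δz = 9.81 × 7.344 × 10⁻³ / 82 = 8.7859 × 10⁻⁴ s⁻² ≈ 8.79 × 10⁻⁴ s⁻².

8.79 × 10⁻⁴ s⁻²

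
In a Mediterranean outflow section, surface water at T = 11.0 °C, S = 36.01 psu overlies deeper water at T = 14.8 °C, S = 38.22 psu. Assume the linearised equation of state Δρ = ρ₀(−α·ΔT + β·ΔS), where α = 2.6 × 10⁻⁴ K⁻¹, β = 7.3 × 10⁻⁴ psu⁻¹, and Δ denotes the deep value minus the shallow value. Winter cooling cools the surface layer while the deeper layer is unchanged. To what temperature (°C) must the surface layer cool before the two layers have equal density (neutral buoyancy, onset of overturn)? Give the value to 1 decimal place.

Neutral buoyancy requires Δρ = 0, i.e. −α(T_deep − T_surf′) + β(S_deep − S_surf) = 0.
T_surf′ = T_deep − (β/α)·ΔS = 14.8 − (7.3 × 10⁻⁴/2.6 × 10⁻⁴)·(+2.21) = 8.595 °C.
Cooling required: 11.0 − (8.595) = 2.405 °C.

8.6 °C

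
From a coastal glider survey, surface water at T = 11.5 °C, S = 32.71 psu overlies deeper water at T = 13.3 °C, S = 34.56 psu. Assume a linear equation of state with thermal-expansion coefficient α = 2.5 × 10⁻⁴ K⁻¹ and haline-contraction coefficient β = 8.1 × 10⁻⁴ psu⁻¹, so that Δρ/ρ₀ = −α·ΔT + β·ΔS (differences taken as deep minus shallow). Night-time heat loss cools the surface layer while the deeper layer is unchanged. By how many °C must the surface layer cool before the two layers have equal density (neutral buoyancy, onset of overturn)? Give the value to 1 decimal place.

4.2 °C

Neutral buoyancy requires Δρ = 0, i.e. −α(T_deep − T_surf′) + β(S_deep − S_surf) = 0.
T_surf′ = T_deep − (β/α)·ΔS = 13.3 − (8.1 × 10⁻⁴/2.5 × 10⁻⁴)·(+1.85) = 7.306 °C.
Cooling required: 11.5 − (7.306) = 4.194 °C.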